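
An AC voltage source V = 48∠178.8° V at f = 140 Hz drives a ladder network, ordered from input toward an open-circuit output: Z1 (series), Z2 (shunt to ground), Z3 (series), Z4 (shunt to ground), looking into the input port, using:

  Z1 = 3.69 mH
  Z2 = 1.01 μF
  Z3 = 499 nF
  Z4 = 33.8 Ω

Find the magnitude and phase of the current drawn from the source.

Step 1 — Angular frequency: ω = 2π·f = 2π·140 = 879.6 rad/s.
Step 2 — Component impedances:
  Z1: Z = jωL = j·879.6·0.00369 = 0 + j3.246 Ω
  Z2: Z = 1/(jωC) = -j/(ω·C) = 0 - j1126 Ω
  Z3: Z = 1/(jωC) = -j/(ω·C) = 0 - j2278 Ω
  Z4: Z = R = 33.8 Ω
Step 3 — Ladder network (open output): work backward from the far end, alternating series and parallel combinations. Z_in = 3.696 - j750.2 Ω = 750.2∠-89.7° Ω.
Step 4 — Source phasor: V = 48∠178.8° V = -47.99 + j1.005 V.
Step 5 — Ohm's law: I = V / Z_total = (-47.99 + j1.005) / (3.696 - j750.2) = -0.001655 - j0.06396 A.
Step 6 — Convert to polar: |I| = 0.06399 A, ∠I = -91.5°.

I = 0.06399∠-91.5° A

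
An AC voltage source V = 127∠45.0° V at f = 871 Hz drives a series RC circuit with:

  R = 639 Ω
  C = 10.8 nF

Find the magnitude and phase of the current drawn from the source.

Step 1 — Angular frequency: ω = 2π·f = 2π·871 = 5473 rad/s.
Step 2 — Component impedances:
  R: Z = R = 639 Ω
  C: Z = 1/(jωC) = -j/(ω·C) = 0 - j1.692e+04 Ω
Step 3 — Series combination: Z_total = R + C = 639 - j1.692e+04 Ω = 1.693e+04∠-87.8° Ω.
Step 4 — Source phasor: V = 127∠45.0° V = 89.8 + j89.8 V.
Step 5 — Ohm's law: I = V / Z_total = (89.8 + j89.8) / (639 - j1.692e+04) = -0.0051 + j0.0055 A.
Step 6 — Convert to polar: |I| = 0.007501 A, ∠I = 132.8°.

I = 0.007501∠132.8° A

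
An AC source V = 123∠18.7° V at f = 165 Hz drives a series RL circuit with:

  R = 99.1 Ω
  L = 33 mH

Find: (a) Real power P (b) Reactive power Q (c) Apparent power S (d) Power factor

Step 1 — Angular frequency: ω = 2π·f = 2π·165 = 1037 rad/s.
Step 2 — Component impedances:
  R: Z = R = 99.1 Ω
  L: Z = jωL = j·1037·0.033 = 0 + j34.21 Ω
Step 3 — Series combination: Z_total = R + L = 99.1 + j34.21 Ω = 104.8∠19.0° Ω.
Step 4 — Source phasor: V = 123∠18.7° V = 116.5 + j39.44 V.
Step 5 — Current: I = V / Z = 1.173 - j0.007085 A = 1.173∠-0.3° A.
Step 6 — Complex power: S = V·I* = 136.4 + j47.09 VA.
Step 7 — Real power: P = Re(S) = 136.4 W.
Step 8 — Reactive power: Q = Im(S) = 47.09 VAR.
Step 9 — Apparent power: |S| = 144.3 VA.
Step 10 — Power factor: PF = P/|S| = 0.9453 (lagging).

(a) P = 136.4 W  (b) Q = 47.09 VAR  (c) S = 144.3 VA  (d) PF = 0.9453 (lagging)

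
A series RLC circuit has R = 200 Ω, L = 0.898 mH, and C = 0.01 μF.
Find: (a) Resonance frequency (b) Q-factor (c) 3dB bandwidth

Step 1 — Resonance condition Im(Z)=0 gives ω₀ = 1/√(LC).
Step 2 — ω₀ = 1/√(0.000898·1e-08) = 3.337e+05 rad/s.
Step 3 — f₀ = ω₀/(2π) = 5.311e+04 Hz.
Step 4 — Series Q: Q = ω₀L/R = 3.337e+05·0.000898/200 = 1.498.
Step 5 — 3dB bandwidth: Δω = ω₀/Q = 2.227e+05 rad/s; BW = Δω/(2π) = 3.545e+04 Hz.

(a) f₀ = 5.311e+04 Hz  (b) Q = 1.498  (c) BW = 3.545e+04 Hz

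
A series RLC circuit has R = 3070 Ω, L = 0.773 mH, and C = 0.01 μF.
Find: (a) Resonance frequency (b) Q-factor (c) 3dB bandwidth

Step 1 — Resonance condition Im(Z)=0 gives ω₀ = 1/√(LC).
Step 2 — ω₀ = 1/√(0.000773·1e-08) = 3.597e+05 rad/s.
Step 3 — f₀ = ω₀/(2π) = 5.724e+04 Hz.
Step 4 — Series Q: Q = ω₀L/R = 3.597e+05·0.000773/3070 = 0.09056.
Step 5 — 3dB bandwidth: Δω = ω₀/Q = 3.972e+06 rad/s; BW = Δω/(2π) = 6.321e+05 Hz.

(a) f₀ = 5.724e+04 Hz  (b) Q = 0.09056  (c) BW = 6.321e+05 Hz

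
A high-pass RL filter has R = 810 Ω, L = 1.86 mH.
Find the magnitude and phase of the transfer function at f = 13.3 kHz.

Step 1 — Angular frequency: ω = 2π·1.33e+04 = 8.357e+04 rad/s.
Step 2 — Transfer function: H(jω) = jωL/(R + jωL).
Step 3 — Numerator jωL = j·155.4; denominator R + jωL = 810 + j155.4.
Step 4 — H = 0.03552 + j0.1851.
Step 5 — Magnitude: |H| = 0.1885 (-14.5 dB); phase: φ = 79.1°.

|H| = 0.1885 (-14.5 dB), φ = 79.1°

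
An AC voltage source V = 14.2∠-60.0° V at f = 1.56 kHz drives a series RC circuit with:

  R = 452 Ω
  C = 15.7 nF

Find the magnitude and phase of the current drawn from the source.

Step 1 — Angular frequency: ω = 2π·f = 2π·1560 = 9802 rad/s.
Step 2 — Component impedances:
  R: Z = R = 452 Ω
  C: Z = 1/(jωC) = -j/(ω·C) = 0 - j6498 Ω
Step 3 — Series combination: Z_total = R + C = 452 - j6498 Ω = 6514∠-86.0° Ω.
Step 4 — Source phasor: V = 14.2∠-60.0° V = 7.1 - j12.3 V.
Step 5 — Ohm's law: I = V / Z_total = (7.1 - j12.3) / (452 - j6498) = 0.001959 + j0.0009563 A.
Step 6 — Convert to polar: |I| = 0.00218 A, ∠I = 26.0°.

I = 0.00218∠26.0° A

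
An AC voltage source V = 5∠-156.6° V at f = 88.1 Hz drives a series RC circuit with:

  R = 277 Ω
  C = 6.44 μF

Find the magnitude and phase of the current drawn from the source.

Step 1 — Angular frequency: ω = 2π·f = 2π·88.1 = 553.5 rad/s.
Step 2 — Component impedances:
  R: Z = R = 277 Ω
  C: Z = 1/(jωC) = -j/(ω·C) = 0 - j280.5 Ω
Step 3 — Series combination: Z_total = R + C = 277 - j280.5 Ω = 394.2∠-45.4° Ω.
Step 4 — Source phasor: V = 5∠-156.6° V = -4.589 - j1.986 V.
Step 5 — Ohm's law: I = V / Z_total = (-4.589 - j1.986) / (277 - j280.5) = -0.004594 - j0.01182 A.
Step 6 — Convert to polar: |I| = 0.01268 A, ∠I = -111.2°.

I = 0.01268∠-111.2° A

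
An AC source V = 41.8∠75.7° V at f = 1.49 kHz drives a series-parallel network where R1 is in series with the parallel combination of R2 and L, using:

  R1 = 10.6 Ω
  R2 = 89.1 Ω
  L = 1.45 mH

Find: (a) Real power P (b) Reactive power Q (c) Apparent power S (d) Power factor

Step 1 — Angular frequency: ω = 2π·f = 2π·1490 = 9362 rad/s.
Step 2 — Component impedances:
  R1: Z = R = 10.6 Ω
  R2: Z = R = 89.1 Ω
  L: Z = jωL = j·9362·0.00145 = 0 + j13.57 Ω
Step 3 — Parallel branch: R2 || L = 1/(1/R2 + 1/L) = 2.021 + j13.27 Ω.
Step 4 — Series with R1: Z_total = R1 + (R2 || L) = 12.62 + j13.27 Ω = 18.31∠46.4° Ω.
Step 5 — Source phasor: V = 41.8∠75.7° V = 10.32 + j40.5 V.
Step 6 — Current: I = V / Z = 1.991 + j1.116 A = 2.283∠29.3° A.
Step 7 — Complex power: S = V·I* = 65.77 + j69.13 VA.
Step 8 — Real power: P = Re(S) = 65.77 W.
Step 9 — Reactive power: Q = Im(S) = 69.13 VAR.
Step 10 — Apparent power: |S| = 95.42 VA.
Step 11 — Power factor: PF = P/|S| = 0.6893 (lagging).

(a) P = 65.77 W  (b) Q = 69.13 VAR  (c) S = 95.42 VA  (d) PF = 0.6893 (lagging)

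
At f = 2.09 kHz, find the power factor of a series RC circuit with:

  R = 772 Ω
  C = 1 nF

Step 1 — Angular frequency: ω = 2π·f = 2π·2090 = 1.313e+04 rad/s.
Step 2 — Component impedances:
  R: Z = R = 772 Ω
  C: Z = 1/(jωC) = -j/(ω·C) = 0 - j7.615e+04 Ω
Step 3 — Series combination: Z_total = R + C = 772 - j7.615e+04 Ω = 7.615e+04∠-89.4° Ω.
Step 4 — Power factor: PF = cos(φ) = Re(Z)/|Z| = 772/7.615e+04 = 0.01014.
Step 5 — Type: Im(Z) = -7.615e+04 ⇒ leading (phase φ = -89.4°).

PF = 0.01014 (leading, φ = -89.4°)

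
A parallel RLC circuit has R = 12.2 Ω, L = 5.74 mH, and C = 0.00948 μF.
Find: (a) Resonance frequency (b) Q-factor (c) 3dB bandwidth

Step 1 — Resonance: ω₀ = 1/√(LC) = 1/√(0.00574·9.48e-09) = 1.356e+05 rad/s.
Step 2 — f₀ = ω₀/(2π) = 2.158e+04 Hz.
Step 3 — Parallel Q: Q = R/(ω₀L) = 12.2/(1.356e+05·0.00574) = 0.01568.
Step 4 — Bandwidth: Δω = ω₀/Q = 8.646e+06 rad/s; BW = Δω/(2π) = 1.376e+06 Hz.

(a) f₀ = 2.158e+04 Hz  (b) Q = 0.01568  (c) BW = 1.376e+06 Hz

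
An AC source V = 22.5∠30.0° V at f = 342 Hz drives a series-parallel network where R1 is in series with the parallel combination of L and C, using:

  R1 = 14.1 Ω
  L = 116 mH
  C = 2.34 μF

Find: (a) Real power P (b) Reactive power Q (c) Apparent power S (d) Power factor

Step 1 — Angular frequency: ω = 2π·f = 2π·342 = 2149 rad/s.
Step 2 — Component impedances:
  R1: Z = R = 14.1 Ω
  L: Z = jωL = j·2149·0.116 = 0 + j249.3 Ω
  C: Z = 1/(jωC) = -j/(ω·C) = 0 - j198.9 Ω
Step 3 — Parallel branch: L || C = 1/(1/L + 1/C) = 0 - j983.7 Ω.
Step 4 — Series with R1: Z_total = R1 + (L || C) = 14.1 - j983.7 Ω = 983.8∠-89.2° Ω.
Step 5 — Source phasor: V = 22.5∠30.0° V = 19.49 + j11.25 V.
Step 6 — Current: I = V / Z = -0.01115 + j0.01997 A = 0.02287∠119.2° A.
Step 7 — Complex power: S = V·I* = 0.007375 - j0.5145 VA.
Step 8 — Real power: P = Re(S) = 0.007375 W.
Step 9 — Reactive power: Q = Im(S) = -0.5145 VAR.
Step 10 — Apparent power: |S| = 0.5146 VA.
Step 11 — Power factor: PF = P/|S| = 0.01433 (leading).

(a) P = 0.007375 W  (b) Q = -0.5145 VAR  (c) S = 0.5146 VA  (d) PF = 0.01433 (leading)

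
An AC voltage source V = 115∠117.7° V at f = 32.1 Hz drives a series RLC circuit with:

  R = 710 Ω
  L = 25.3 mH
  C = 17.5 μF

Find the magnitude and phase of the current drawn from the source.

Step 1 — Angular frequency: ω = 2π·f = 2π·32.1 = 201.7 rad/s.
Step 2 — Component impedances:
  R: Z = R = 710 Ω
  L: Z = jωL = j·201.7·0.0253 = 0 + j5.103 Ω
  C: Z = 1/(jωC) = -j/(ω·C) = 0 - j283.3 Ω
Step 3 — Series combination: Z_total = R + L + C = 710 - j278.2 Ω = 762.6∠-21.4° Ω.
Step 4 — Source phasor: V = 115∠117.7° V = -53.46 + j101.8 V.
Step 5 — Ohm's law: I = V / Z_total = (-53.46 + j101.8) / (710 - j278.2) = -0.114 + j0.09874 A.
Step 6 — Convert to polar: |I| = 0.1508 A, ∠I = 139.1°.

I = 0.1508∠139.1° A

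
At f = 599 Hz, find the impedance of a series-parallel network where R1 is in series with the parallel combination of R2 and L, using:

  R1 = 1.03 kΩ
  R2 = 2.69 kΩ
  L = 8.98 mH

Step 1 — Angular frequency: ω = 2π·f = 2π·599 = 3764 rad/s.
Step 2 — Component impedances:
  R1: Z = R = 1030 Ω
  R2: Z = R = 2690 Ω
  L: Z = jωL = j·3764·0.00898 = 0 + j33.8 Ω
Step 3 — Parallel branch: R2 || L = 1/(1/R2 + 1/L) = 0.4246 + j33.79 Ω.
Step 4 — Series with R1: Z_total = R1 + (R2 || L) = 1030 + j33.79 Ω = 1031∠1.9° Ω.

Z = 1030 + j33.79 Ω = 1031∠1.9° Ω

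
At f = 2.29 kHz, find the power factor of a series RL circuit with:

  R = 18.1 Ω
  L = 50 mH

Step 1 — Angular frequency: ω = 2π·f = 2π·2290 = 1.439e+04 rad/s.
Step 2 — Component impedances:
  R: Z = R = 18.1 Ω
  L: Z = jωL = j·1.439e+04·0.05 = 0 + j719.4 Ω
Step 3 — Series combination: Z_total = R + L = 18.1 + j719.4 Ω = 719.7∠88.6° Ω.
Step 4 — Power factor: PF = cos(φ) = Re(Z)/|Z| = 18.1/719.7 = 0.02515.
Step 5 — Type: Im(Z) = 719.4 ⇒ lagging (phase φ = 88.6°).

PF = 0.02515 (lagging, φ = 88.6°)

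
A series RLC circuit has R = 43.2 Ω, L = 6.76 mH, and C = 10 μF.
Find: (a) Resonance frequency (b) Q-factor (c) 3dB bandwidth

Step 1 — Resonance condition Im(Z)=0 gives ω₀ = 1/√(LC).
Step 2 — ω₀ = 1/√(0.00676·1e-05) = 3846 rad/s.
Step 3 — f₀ = ω₀/(2π) = 612.1 Hz.
Step 4 — Series Q: Q = ω₀L/R = 3846·0.00676/43.2 = 0.6019.
Step 5 — 3dB bandwidth: Δω = ω₀/Q = 6391 rad/s; BW = Δω/(2π) = 1017 Hz.

(a) f₀ = 612.1 Hz  (b) Q = 0.6019  (c) BW = 1017 Hz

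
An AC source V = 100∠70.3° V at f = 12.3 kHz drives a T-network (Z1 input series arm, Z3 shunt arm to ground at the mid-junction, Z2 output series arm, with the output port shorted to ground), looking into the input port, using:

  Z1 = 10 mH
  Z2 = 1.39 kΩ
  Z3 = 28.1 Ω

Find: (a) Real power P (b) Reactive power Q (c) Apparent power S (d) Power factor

Step 1 — Angular frequency: ω = 2π·f = 2π·1.23e+04 = 7.728e+04 rad/s.
Step 2 — Component impedances:
  Z1: Z = jωL = j·7.728e+04·0.01 = 0 + j772.8 Ω
  Z2: Z = R = 1390 Ω
  Z3: Z = R = 28.1 Ω
Step 3 — With the output port shorted to ground, the output series arm Z2 runs from the junction to ground; the shunt arm Z3 also runs from the junction to ground. They appear in parallel: Z3 || Z2 = 27.54 Ω.
Step 4 — Series with input arm Z1: Z_in = Z1 + (Z3 || Z2) = 27.54 + j772.8 Ω = 773.3∠88.0° Ω.
Step 5 — Source phasor: V = 100∠70.3° V = 33.71 + j94.15 V.
Step 6 — Current: I = V / Z = 0.1232 - j0.03923 A = 0.1293∠-17.7° A.
Step 7 — Complex power: S = V·I* = 0.4606 + j12.92 VA.
Step 8 — Real power: P = Re(S) = 0.4606 W.
Step 9 — Reactive power: Q = Im(S) = 12.92 VAR.
Step 10 — Apparent power: |S| = 12.93 VA.
Step 11 — Power factor: PF = P/|S| = 0.03562 (lagging).

(a) P = 0.4606 W  (b) Q = 12.92 VAR  (c) S = 12.93 VA  (d) PF = 0.03562 (lagging)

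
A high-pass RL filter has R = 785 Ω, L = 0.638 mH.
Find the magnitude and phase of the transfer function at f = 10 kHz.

Step 1 — Angular frequency: ω = 2π·1e+04 = 6.283e+04 rad/s.
Step 2 — Transfer function: H(jω) = jωL/(R + jωL).
Step 3 — Numerator jωL = j·40.09; denominator R + jωL = 785 + j40.09.
Step 4 — H = 0.002601 + j0.05093.
Step 5 — Magnitude: |H| = 0.051 (-25.8 dB); phase: φ = 87.1°.

|H| = 0.051 (-25.8 dB), φ = 87.1°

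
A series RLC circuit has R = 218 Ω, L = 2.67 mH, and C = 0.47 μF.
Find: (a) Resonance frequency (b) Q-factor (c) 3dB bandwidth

Step 1 — Resonance: ω₀ = 1/√(LC) = 1/√(0.00267·4.7e-07) = 2.823e+04 rad/s.
Step 2 — f₀ = ω₀/(2π) = 4493 Hz.
Step 3 — Series Q: Q = ω₀L/R = 2.823e+04·0.00267/218 = 0.3457.
Step 4 — Bandwidth: Δω = ω₀/Q = 8.165e+04 rad/s; BW = Δω/(2π) = 1.299e+04 Hz.

(a) f₀ = 4493 Hz  (b) Q = 0.3457  (c) BW = 1.299e+04 Hz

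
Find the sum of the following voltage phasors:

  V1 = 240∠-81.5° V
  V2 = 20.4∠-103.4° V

Step 1 — Convert each phasor to rectangular form:
  V1 = 240·(cos(-81.5°) + j·sin(-81.5°)) = 35.47 - j237.4 V
  V2 = 20.4·(cos(-103.4°) + j·sin(-103.4°)) = -4.728 - j19.84 V
Step 2 — Sum components: V_total = 30.75 - j257.2 V.
Step 3 — Convert to polar: |V_total| = 259 V, ∠V_total = -83.2°.

V_total = 259∠-83.2° V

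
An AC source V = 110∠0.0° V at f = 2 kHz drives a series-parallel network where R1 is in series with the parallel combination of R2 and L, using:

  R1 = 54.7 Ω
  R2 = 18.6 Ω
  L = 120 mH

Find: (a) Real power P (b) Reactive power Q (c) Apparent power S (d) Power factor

Step 1 — Angular frequency: ω = 2π·f = 2π·2000 = 1.257e+04 rad/s.
Step 2 — Component impedances:
  R1: Z = R = 54.7 Ω
  R2: Z = R = 18.6 Ω
  L: Z = jωL = j·1.257e+04·0.12 = 0 + j1508 Ω
Step 3 — Parallel branch: R2 || L = 1/(1/R2 + 1/L) = 18.6 + j0.2294 Ω.
Step 4 — Series with R1: Z_total = R1 + (R2 || L) = 73.3 + j0.2294 Ω = 73.3∠0.2° Ω.
Step 5 — Source phasor: V = 110∠0.0° V = 110 V.
Step 6 — Current: I = V / Z = 1.501 - j0.004697 A = 1.501∠-0.2° A.
Step 7 — Complex power: S = V·I* = 165.1 + j0.5166 VA.
Step 8 — Real power: P = Re(S) = 165.1 W.
Step 9 — Reactive power: Q = Im(S) = 0.5166 VAR.
Step 10 — Apparent power: |S| = 165.1 VA.
Step 11 — Power factor: PF = P/|S| = 1 (lagging).

(a) P = 165.1 W  (b) Q = 0.5166 VAR  (c) S = 165.1 VA  (d) PF = 1 (lagging)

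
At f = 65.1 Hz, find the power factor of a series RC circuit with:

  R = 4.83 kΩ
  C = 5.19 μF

Step 1 — Angular frequency: ω = 2π·f = 2π·65.1 = 409 rad/s.
Step 2 — Component impedances:
  R: Z = R = 4830 Ω
  C: Z = 1/(jωC) = -j/(ω·C) = 0 - j471.1 Ω
Step 3 — Series combination: Z_total = R + C = 4830 - j471.1 Ω = 4853∠-5.6° Ω.
Step 4 — Power factor: PF = cos(φ) = Re(Z)/|Z| = 4830/4853 = 0.9953.
Step 5 — Type: Im(Z) = -471.1 ⇒ leading (phase φ = -5.6°).

PF = 0.9953 (leading, φ = -5.6°)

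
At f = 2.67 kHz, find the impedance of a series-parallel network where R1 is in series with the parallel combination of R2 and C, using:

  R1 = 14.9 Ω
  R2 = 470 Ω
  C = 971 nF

Step 1 — Angular frequency: ω = 2π·f = 2π·2670 = 1.678e+04 rad/s.
Step 2 — Component impedances:
  R1: Z = R = 14.9 Ω
  R2: Z = R = 470 Ω
  C: Z = 1/(jωC) = -j/(ω·C) = 0 - j61.39 Ω
Step 3 — Parallel branch: R2 || C = 1/(1/R2 + 1/C) = 7.884 - j60.36 Ω.
Step 4 — Series with R1: Z_total = R1 + (R2 || C) = 22.78 - j60.36 Ω = 64.52∠-69.3° Ω.

Z = 22.78 - j60.36 Ω = 64.52∠-69.3° Ω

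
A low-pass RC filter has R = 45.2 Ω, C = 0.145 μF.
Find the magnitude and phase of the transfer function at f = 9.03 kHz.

Step 1 — Angular frequency: ω = 2π·9030 = 5.674e+04 rad/s.
Step 2 — Transfer function: H(jω) = 1/(1 + jωRC).
Step 3 — Denominator: 1 + jωRC = 1 + j·5.674e+04·45.2·1.45e-07 = 1 + j0.3719.
Step 4 — H = 0.8785 - j0.3267.
Step 5 — Magnitude: |H| = 0.9373 (-0.6 dB); phase: φ = -20.4°.

|H| = 0.9373 (-0.6 dB), φ = -20.4°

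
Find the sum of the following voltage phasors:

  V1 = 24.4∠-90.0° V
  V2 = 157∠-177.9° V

Step 1 — Convert each phasor to rectangular form:
  V1 = 24.4·(cos(-90.0°) + j·sin(-90.0°)) = 0 - j24.4 V
  V2 = 157·(cos(-177.9°) + j·sin(-177.9°)) = -156.9 - j5.753 V
Step 2 — Sum components: V_total = -156.9 - j30.15 V.
Step 3 — Convert to polar: |V_total| = 159.8 V, ∠V_total = -169.1°.

V_total = 159.8∠-169.1° V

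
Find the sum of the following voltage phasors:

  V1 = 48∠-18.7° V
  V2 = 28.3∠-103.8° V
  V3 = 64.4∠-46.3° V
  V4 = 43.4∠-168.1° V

Step 1 — Convert each phasor to rectangular form:
  V1 = 48·(cos(-18.7°) + j·sin(-18.7°)) = 45.47 - j15.39 V
  V2 = 28.3·(cos(-103.8°) + j·sin(-103.8°)) = -6.75 - j27.48 V
  V3 = 64.4·(cos(-46.3°) + j·sin(-46.3°)) = 44.49 - j46.56 V
  V4 = 43.4·(cos(-168.1°) + j·sin(-168.1°)) = -42.47 - j8.949 V
Step 2 — Sum components: V_total = 40.74 - j98.38 V.
Step 3 — Convert to polar: |V_total| = 106.5 V, ∠V_total = -67.5°.

V_total = 106.5∠-67.5° V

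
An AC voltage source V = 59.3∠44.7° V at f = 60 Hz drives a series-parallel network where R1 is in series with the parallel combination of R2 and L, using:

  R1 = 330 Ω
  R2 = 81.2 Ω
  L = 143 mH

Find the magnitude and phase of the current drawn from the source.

Step 1 — Angular frequency: ω = 2π·f = 2π·60 = 377 rad/s.
Step 2 — Component impedances:
  R1: Z = R = 330 Ω
  R2: Z = R = 81.2 Ω
  L: Z = jωL = j·377·0.143 = 0 + j53.91 Ω
Step 3 — Parallel branch: R2 || L = 1/(1/R2 + 1/L) = 24.84 + j37.42 Ω.
Step 4 — Series with R1: Z_total = R1 + (R2 || L) = 354.8 + j37.42 Ω = 356.8∠6.0° Ω.
Step 5 — Source phasor: V = 59.3∠44.7° V = 42.15 + j41.71 V.
Step 6 — Ohm's law: I = V / Z_total = (42.15 + j41.71) / (354.8 + j37.42) = 0.1297 + j0.1039 A.
Step 7 — Convert to polar: |I| = 0.1662 A, ∠I = 38.7°.

I = 0.1662∠38.7° A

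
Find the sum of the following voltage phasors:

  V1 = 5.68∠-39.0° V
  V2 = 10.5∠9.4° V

Step 1 — Convert each phasor to rectangular form:
  V1 = 5.68·(cos(-39.0°) + j·sin(-39.0°)) = 4.414 - j3.575 V
  V2 = 10.5·(cos(9.4°) + j·sin(9.4°)) = 10.36 + j1.715 V
Step 2 — Sum components: V_total = 14.77 - j1.86 V.
Step 3 — Convert to polar: |V_total| = 14.89 V, ∠V_total = -7.2°.

V_total = 14.89∠-7.2° V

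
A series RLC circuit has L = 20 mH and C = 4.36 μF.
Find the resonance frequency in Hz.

Step 1 — Resonance condition Im(Z)=0 gives ω₀ = 1/√(LC).
Step 2 — ω₀ = 1/√(0.02·4.36e-06) = 3386 rad/s.
Step 3 — f₀ = ω₀/(2π) = 539 Hz.

f₀ = 539 Hz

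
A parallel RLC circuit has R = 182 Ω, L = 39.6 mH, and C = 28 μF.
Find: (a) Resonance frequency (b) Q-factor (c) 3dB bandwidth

Step 1 — Resonance: ω₀ = 1/√(LC) = 1/√(0.0396·2.8e-05) = 949.7 rad/s.
Step 2 — f₀ = ω₀/(2π) = 151.1 Hz.
Step 3 — Parallel Q: Q = R/(ω₀L) = 182/(949.7·0.0396) = 4.84.
Step 4 — Bandwidth: Δω = ω₀/Q = 196.2 rad/s; BW = Δω/(2π) = 31.23 Hz.

(a) f₀ = 151.1 Hz  (b) Q = 4.84  (c) BW = 31.23 Hz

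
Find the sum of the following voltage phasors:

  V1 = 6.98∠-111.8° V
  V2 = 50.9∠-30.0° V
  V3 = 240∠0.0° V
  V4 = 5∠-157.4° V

Step 1 — Convert each phasor to rectangular form:
  V1 = 6.98·(cos(-111.8°) + j·sin(-111.8°)) = -2.592 - j6.481 V
  V2 = 50.9·(cos(-30.0°) + j·sin(-30.0°)) = 44.08 - j25.45 V
  V3 = 240·(cos(0.0°) + j·sin(0.0°)) = 240 V
  V4 = 5·(cos(-157.4°) + j·sin(-157.4°)) = -4.616 - j1.921 V
Step 2 — Sum components: V_total = 276.9 - j33.85 V.
Step 3 — Convert to polar: |V_total| = 278.9 V, ∠V_total = -7.0°.

V_total = 278.9∠-7.0° V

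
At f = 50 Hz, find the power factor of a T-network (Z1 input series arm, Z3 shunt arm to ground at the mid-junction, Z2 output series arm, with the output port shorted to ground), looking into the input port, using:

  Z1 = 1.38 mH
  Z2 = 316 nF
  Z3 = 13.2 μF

Step 1 — Angular frequency: ω = 2π·f = 2π·50 = 314.2 rad/s.
Step 2 — Component impedances:
  Z1: Z = jωL = j·314.2·0.00138 = 0 + j0.4335 Ω
  Z2: Z = 1/(jωC) = -j/(ω·C) = 0 - j1.007e+04 Ω
  Z3: Z = 1/(jωC) = -j/(ω·C) = 0 - j241.1 Ω
Step 3 — With the output port shorted to ground, the output series arm Z2 runs from the junction to ground; the shunt arm Z3 also runs from the junction to ground. They appear in parallel: Z3 || Z2 = 0 - j235.5 Ω.
Step 4 — Series with input arm Z1: Z_in = Z1 + (Z3 || Z2) = 0 - j235.1 Ω = 235.1∠-90.0° Ω.
Step 5 — Power factor: PF = cos(φ) = Re(Z)/|Z| = 0/235.1 = 0.
Step 6 — Type: Im(Z) = -235.1 ⇒ leading (phase φ = -90.0°).

PF = 0 (leading, φ = -90.0°)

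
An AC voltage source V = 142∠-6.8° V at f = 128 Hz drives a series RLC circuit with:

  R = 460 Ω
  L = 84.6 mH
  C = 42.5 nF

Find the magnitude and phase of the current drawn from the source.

Step 1 — Angular frequency: ω = 2π·f = 2π·128 = 804.2 rad/s.
Step 2 — Component impedances:
  R: Z = R = 460 Ω
  L: Z = jωL = j·804.2·0.0846 = 0 + j68.04 Ω
  C: Z = 1/(jωC) = -j/(ω·C) = 0 - j2.926e+04 Ω
Step 3 — Series combination: Z_total = R + L + C = 460 - j2.919e+04 Ω = 2.919e+04∠-89.1° Ω.
Step 4 — Source phasor: V = 142∠-6.8° V = 141 - j16.81 V.
Step 5 — Ohm's law: I = V / Z_total = (141 - j16.81) / (460 - j2.919e+04) = 0.000652 + j0.00482 A.
Step 6 — Convert to polar: |I| = 0.004864 A, ∠I = 82.3°.

I = 0.004864∠82.3° A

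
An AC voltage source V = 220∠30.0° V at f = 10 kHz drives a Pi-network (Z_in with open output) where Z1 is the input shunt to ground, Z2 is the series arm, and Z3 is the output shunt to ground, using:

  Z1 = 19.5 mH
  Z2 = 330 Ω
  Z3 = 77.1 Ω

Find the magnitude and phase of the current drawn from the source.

Step 1 — Angular frequency: ω = 2π·f = 2π·1e+04 = 6.283e+04 rad/s.
Step 2 — Component impedances:
  Z1: Z = jωL = j·6.283e+04·0.0195 = 0 + j1225 Ω
  Z2: Z = R = 330 Ω
  Z3: Z = R = 77.1 Ω
Step 3 — With open output, the series arm Z2 and the output shunt Z3 appear in series to ground: Z2 + Z3 = 407.1 Ω.
Step 4 — Parallel with input shunt Z1: Z_in = Z1 || (Z2 + Z3) = 366.6 + j121.8 Ω = 386.3∠18.4° Ω.
Step 5 — Source phasor: V = 220∠30.0° V = 190.5 + j110 V.
Step 6 — Ohm's law: I = V / Z_total = (190.5 + j110) / (366.6 + j121.8) = 0.5578 + j0.1147 A.
Step 7 — Convert to polar: |I| = 0.5695 A, ∠I = 11.6°.

I = 0.5695∠11.6° A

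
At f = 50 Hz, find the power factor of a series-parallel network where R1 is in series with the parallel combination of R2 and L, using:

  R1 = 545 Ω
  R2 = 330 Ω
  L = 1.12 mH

Step 1 — Angular frequency: ω = 2π·f = 2π·50 = 314.2 rad/s.
Step 2 — Component impedances:
  R1: Z = R = 545 Ω
  R2: Z = R = 330 Ω
  L: Z = jωL = j·314.2·0.00112 = 0 + j0.3519 Ω
Step 3 — Parallel branch: R2 || L = 1/(1/R2 + 1/L) = 0.0003752 + j0.3519 Ω.
Step 4 — Series with R1: Z_total = R1 + (R2 || L) = 545 + j0.3519 Ω = 545∠0.0° Ω.
Step 5 — Power factor: PF = cos(φ) = Re(Z)/|Z| = 545/545 = 1.
Step 6 — Type: Im(Z) = 0.3519 ⇒ lagging (phase φ = 0.0°).

PF = 1 (lagging, φ = 0.0°)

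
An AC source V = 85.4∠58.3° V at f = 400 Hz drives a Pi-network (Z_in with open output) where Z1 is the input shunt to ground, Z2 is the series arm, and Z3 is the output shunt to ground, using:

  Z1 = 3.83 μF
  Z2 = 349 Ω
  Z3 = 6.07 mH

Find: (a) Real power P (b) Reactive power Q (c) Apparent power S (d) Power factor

Step 1 — Angular frequency: ω = 2π·f = 2π·400 = 2513 rad/s.
Step 2 — Component impedances:
  Z1: Z = 1/(jωC) = -j/(ω·C) = 0 - j103.9 Ω
  Z2: Z = R = 349 Ω
  Z3: Z = jωL = j·2513·0.00607 = 0 + j15.26 Ω
Step 3 — With open output, the series arm Z2 and the output shunt Z3 appear in series to ground: Z2 + Z3 = 349 + j15.26 Ω.
Step 4 — Parallel with input shunt Z1: Z_in = Z1 || (Z2 + Z3) = 29.05 - j96.51 Ω = 100.8∠-73.2° Ω.
Step 5 — Source phasor: V = 85.4∠58.3° V = 44.88 + j72.66 V.
Step 6 — Current: I = V / Z = -0.562 + j0.6341 A = 0.8473∠131.5° A.
Step 7 — Complex power: S = V·I* = 20.86 - j69.29 VA.
Step 8 — Real power: P = Re(S) = 20.86 W.
Step 9 — Reactive power: Q = Im(S) = -69.29 VAR.
Step 10 — Apparent power: |S| = 72.36 VA.
Step 11 — Power factor: PF = P/|S| = 0.2882 (leading).

(a) P = 20.86 W  (b) Q = -69.29 VAR  (c) S = 72.36 VA  (d) PF = 0.2882 (leading)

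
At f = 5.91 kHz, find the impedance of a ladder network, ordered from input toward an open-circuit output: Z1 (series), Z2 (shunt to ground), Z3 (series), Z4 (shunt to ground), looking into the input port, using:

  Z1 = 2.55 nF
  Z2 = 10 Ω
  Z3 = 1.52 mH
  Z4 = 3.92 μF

Step 1 — Angular frequency: ω = 2π·f = 2π·5910 = 3.713e+04 rad/s.
Step 2 — Component impedances:
  Z1: Z = 1/(jωC) = -j/(ω·C) = 0 - j1.056e+04 Ω
  Z2: Z = R = 10 Ω
  Z3: Z = jωL = j·3.713e+04·0.00152 = 0 + j56.44 Ω
  Z4: Z = 1/(jωC) = -j/(ω·C) = 0 - j6.87 Ω
Step 3 — Ladder network (open output): work backward from the far end, alternating series and parallel combinations. Z_in = 9.609 - j1.056e+04 Ω = 1.056e+04∠-89.9° Ω.

Z = 9.609 - j1.056e+04 Ω = 1.056e+04∠-89.9° Ω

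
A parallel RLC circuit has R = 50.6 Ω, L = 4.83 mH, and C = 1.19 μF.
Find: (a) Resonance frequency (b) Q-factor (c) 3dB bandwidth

Step 1 — Resonance: ω₀ = 1/√(LC) = 1/√(0.00483·1.19e-06) = 1.319e+04 rad/s.
Step 2 — f₀ = ω₀/(2π) = 2099 Hz.
Step 3 — Parallel Q: Q = R/(ω₀L) = 50.6/(1.319e+04·0.00483) = 0.7942.
Step 4 — Bandwidth: Δω = ω₀/Q = 1.661e+04 rad/s; BW = Δω/(2π) = 2643 Hz.

(a) f₀ = 2099 Hz  (b) Q = 0.7942  (c) BW = 2643 Hz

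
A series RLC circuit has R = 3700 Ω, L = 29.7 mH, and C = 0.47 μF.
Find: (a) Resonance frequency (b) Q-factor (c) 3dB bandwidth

Step 1 — Resonance condition Im(Z)=0 gives ω₀ = 1/√(LC).
Step 2 — ω₀ = 1/√(0.0297·4.7e-07) = 8464 rad/s.
Step 3 — f₀ = ω₀/(2π) = 1347 Hz.
Step 4 — Series Q: Q = ω₀L/R = 8464·0.0297/3700 = 0.06794.
Step 5 — 3dB bandwidth: Δω = ω₀/Q = 1.246e+05 rad/s; BW = Δω/(2π) = 1.983e+04 Hz.

(a) f₀ = 1347 Hz  (b) Q = 0.06794  (c) BW = 1.983e+04 Hz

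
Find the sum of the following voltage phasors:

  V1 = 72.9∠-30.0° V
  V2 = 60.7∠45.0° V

Step 1 — Convert each phasor to rectangular form:
  V1 = 72.9·(cos(-30.0°) + j·sin(-30.0°)) = 63.13 - j36.45 V
  V2 = 60.7·(cos(45.0°) + j·sin(45.0°)) = 42.92 + j42.92 V
Step 2 — Sum components: V_total = 106.1 + j6.471 V.
Step 3 — Convert to polar: |V_total| = 106.3 V, ∠V_total = 3.5°.

V_total = 106.3∠3.5° V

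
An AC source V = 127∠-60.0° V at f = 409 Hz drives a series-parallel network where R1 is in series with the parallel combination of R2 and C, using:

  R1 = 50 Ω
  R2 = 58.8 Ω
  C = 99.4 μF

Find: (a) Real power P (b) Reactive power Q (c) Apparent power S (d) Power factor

Step 1 — Angular frequency: ω = 2π·f = 2π·409 = 2570 rad/s.
Step 2 — Component impedances:
  R1: Z = R = 50 Ω
  R2: Z = R = 58.8 Ω
  C: Z = 1/(jωC) = -j/(ω·C) = 0 - j3.915 Ω
Step 3 — Parallel branch: R2 || C = 1/(1/R2 + 1/C) = 0.2595 - j3.898 Ω.
Step 4 — Series with R1: Z_total = R1 + (R2 || C) = 50.26 - j3.898 Ω = 50.41∠-4.4° Ω.
Step 5 — Source phasor: V = 127∠-60.0° V = 63.5 - j110 V.
Step 6 — Current: I = V / Z = 1.425 - j2.078 A = 2.519∠-55.6° A.
Step 7 — Complex power: S = V·I* = 319 - j24.74 VA.
Step 8 — Real power: P = Re(S) = 319 W.
Step 9 — Reactive power: Q = Im(S) = -24.74 VAR.
Step 10 — Apparent power: |S| = 320 VA.
Step 11 — Power factor: PF = P/|S| = 0.997 (leading).

(a) P = 319 W  (b) Q = -24.74 VAR  (c) S = 320 VA  (d) PF = 0.997 (leading)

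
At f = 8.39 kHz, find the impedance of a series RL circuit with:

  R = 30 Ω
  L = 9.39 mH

Step 1 — Angular frequency: ω = 2π·f = 2π·8390 = 5.272e+04 rad/s.
Step 2 — Component impedances:
  R: Z = R = 30 Ω
  L: Z = jωL = j·5.272e+04·0.00939 = 0 + j495 Ω
Step 3 — Series combination: Z_total = R + L = 30 + j495 Ω = 495.9∠86.5° Ω.

Z = 30 + j495 Ω = 495.9∠86.5° Ω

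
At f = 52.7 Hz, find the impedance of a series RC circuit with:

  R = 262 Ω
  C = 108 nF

Step 1 — Angular frequency: ω = 2π·f = 2π·52.7 = 331.1 rad/s.
Step 2 — Component impedances:
  R: Z = R = 262 Ω
  C: Z = 1/(jωC) = -j/(ω·C) = 0 - j2.796e+04 Ω
Step 3 — Series combination: Z_total = R + C = 262 - j2.796e+04 Ω = 2.796e+04∠-89.5° Ω.

Z = 262 - j2.796e+04 Ω = 2.796e+04∠-89.5° Ω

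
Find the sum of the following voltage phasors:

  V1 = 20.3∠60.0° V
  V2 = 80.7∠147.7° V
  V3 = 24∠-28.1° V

Step 1 — Convert each phasor to rectangular form:
  V1 = 20.3·(cos(60.0°) + j·sin(60.0°)) = 10.15 + j17.58 V
  V2 = 80.7·(cos(147.7°) + j·sin(147.7°)) = -68.21 + j43.12 V
  V3 = 24·(cos(-28.1°) + j·sin(-28.1°)) = 21.17 - j11.3 V
Step 2 — Sum components: V_total = -36.89 + j49.4 V.
Step 3 — Convert to polar: |V_total| = 61.65 V, ∠V_total = 126.8°.

V_total = 61.65∠126.8° V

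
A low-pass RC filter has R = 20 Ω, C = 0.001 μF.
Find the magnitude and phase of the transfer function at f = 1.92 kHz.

Step 1 — Angular frequency: ω = 2π·1920 = 1.206e+04 rad/s.
Step 2 — Transfer function: H(jω) = 1/(1 + jωRC).
Step 3 — Denominator: 1 + jωRC = 1 + j·1.206e+04·20·1e-09 = 1 + j0.0002413.
Step 4 — H = 1 - j0.0002413.
Step 5 — Magnitude: |H| = 1 (-0.0 dB); phase: φ = -0.0°.

|H| = 1 (-0.0 dB), φ = -0.0°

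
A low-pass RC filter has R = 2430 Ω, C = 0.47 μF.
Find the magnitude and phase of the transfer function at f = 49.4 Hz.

Step 1 — Angular frequency: ω = 2π·49.4 = 310.4 rad/s.
Step 2 — Transfer function: H(jω) = 1/(1 + jωRC).
Step 3 — Denominator: 1 + jωRC = 1 + j·310.4·2430·4.7e-07 = 1 + j0.3545.
Step 4 — H = 0.8884 - j0.3149.
Step 5 — Magnitude: |H| = 0.9425 (-0.5 dB); phase: φ = -19.5°.

|H| = 0.9425 (-0.5 dB), φ = -19.5°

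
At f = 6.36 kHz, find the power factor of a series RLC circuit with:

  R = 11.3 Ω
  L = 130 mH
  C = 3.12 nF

Step 1 — Angular frequency: ω = 2π·f = 2π·6360 = 3.996e+04 rad/s.
Step 2 — Component impedances:
  R: Z = R = 11.3 Ω
  L: Z = jωL = j·3.996e+04·0.13 = 0 + j5195 Ω
  C: Z = 1/(jωC) = -j/(ω·C) = 0 - j8021 Ω
Step 3 — Series combination: Z_total = R + L + C = 11.3 - j2826 Ω = 2826∠-89.8° Ω.
Step 4 — Power factor: PF = cos(φ) = Re(Z)/|Z| = 11.3/2826 = 0.003999.
Step 5 — Type: Im(Z) = -2826 ⇒ leading (phase φ = -89.8°).

PF = 0.003999 (leading, φ = -89.8°)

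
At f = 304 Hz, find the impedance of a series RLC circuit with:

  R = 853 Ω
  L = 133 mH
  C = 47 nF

Step 1 — Angular frequency: ω = 2π·f = 2π·304 = 1910 rad/s.
Step 2 — Component impedances:
  R: Z = R = 853 Ω
  L: Z = jωL = j·1910·0.133 = 0 + j254 Ω
  C: Z = 1/(jωC) = -j/(ω·C) = 0 - j1.114e+04 Ω
Step 3 — Series combination: Z_total = R + L + C = 853 - j1.089e+04 Ω = 1.092e+04∠-85.5° Ω.

Z = 853 - j1.089e+04 Ω = 1.092e+04∠-85.5° Ω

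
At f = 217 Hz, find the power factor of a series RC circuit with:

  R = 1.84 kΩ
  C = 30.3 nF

Step 1 — Angular frequency: ω = 2π·f = 2π·217 = 1363 rad/s.
Step 2 — Component impedances:
  R: Z = R = 1840 Ω
  C: Z = 1/(jωC) = -j/(ω·C) = 0 - j2.421e+04 Ω
Step 3 — Series combination: Z_total = R + C = 1840 - j2.421e+04 Ω = 2.428e+04∠-85.7° Ω.
Step 4 — Power factor: PF = cos(φ) = Re(Z)/|Z| = 1840/24276 = 0.0758.
Step 5 — Type: Im(Z) = -2.421e+04 ⇒ leading (phase φ = -85.7°).

PF = 0.0758 (leading, φ = -85.7°)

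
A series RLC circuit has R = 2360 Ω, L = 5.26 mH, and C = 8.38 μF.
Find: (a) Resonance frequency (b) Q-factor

Step 1 — Resonance condition Im(Z)=0 gives ω₀ = 1/√(LC).
Step 2 — ω₀ = 1/√(0.00526·8.38e-06) = 4763 rad/s.
Step 3 — f₀ = ω₀/(2π) = 758.1 Hz.
Step 4 — Series Q: Q = ω₀L/R = 4763·0.00526/2360 = 0.01062.

(a) f₀ = 758.1 Hz  (b) Q = 0.01062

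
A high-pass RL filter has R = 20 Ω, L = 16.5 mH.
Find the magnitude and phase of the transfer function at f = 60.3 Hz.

Step 1 — Angular frequency: ω = 2π·60.3 = 378.9 rad/s.
Step 2 — Transfer function: H(jω) = jωL/(R + jωL).
Step 3 — Numerator jωL = j·6.251; denominator R + jωL = 20 + j6.251.
Step 4 — H = 0.08901 + j0.2848.
Step 5 — Magnitude: |H| = 0.2983 (-10.5 dB); phase: φ = 72.6°.

|H| = 0.2983 (-10.5 dB), φ = 72.6°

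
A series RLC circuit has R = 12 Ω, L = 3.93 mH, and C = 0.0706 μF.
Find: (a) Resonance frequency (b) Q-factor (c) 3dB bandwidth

Step 1 — Resonance: ω₀ = 1/√(LC) = 1/√(0.00393·7.06e-08) = 6.003e+04 rad/s.
Step 2 — f₀ = ω₀/(2π) = 9555 Hz.
Step 3 — Series Q: Q = ω₀L/R = 6.003e+04·0.00393/12 = 19.66.
Step 4 — Bandwidth: Δω = ω₀/Q = 3053 rad/s; BW = Δω/(2π) = 486 Hz.

(a) f₀ = 9555 Hz  (b) Q = 19.66  (c) BW = 486 Hz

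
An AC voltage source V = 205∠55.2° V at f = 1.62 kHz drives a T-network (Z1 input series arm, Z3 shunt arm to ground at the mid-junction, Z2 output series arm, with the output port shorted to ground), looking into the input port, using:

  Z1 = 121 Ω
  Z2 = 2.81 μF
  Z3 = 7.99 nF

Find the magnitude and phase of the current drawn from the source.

Step 1 — Angular frequency: ω = 2π·f = 2π·1620 = 1.018e+04 rad/s.
Step 2 — Component impedances:
  Z1: Z = R = 121 Ω
  Z2: Z = 1/(jωC) = -j/(ω·C) = 0 - j34.96 Ω
  Z3: Z = 1/(jωC) = -j/(ω·C) = 0 - j1.23e+04 Ω
Step 3 — With the output port shorted to ground, the output series arm Z2 runs from the junction to ground; the shunt arm Z3 also runs from the junction to ground. They appear in parallel: Z3 || Z2 = 0 - j34.86 Ω.
Step 4 — Series with input arm Z1: Z_in = Z1 + (Z3 || Z2) = 121 - j34.86 Ω = 125.9∠-16.1° Ω.
Step 5 — Source phasor: V = 205∠55.2° V = 117 + j168.3 V.
Step 6 — Ohm's law: I = V / Z_total = (117 + j168.3) / (121 - j34.86) = 0.5227 + j1.542 A.
Step 7 — Convert to polar: |I| = 1.628 A, ∠I = 71.3°.

I = 1.628∠71.3° A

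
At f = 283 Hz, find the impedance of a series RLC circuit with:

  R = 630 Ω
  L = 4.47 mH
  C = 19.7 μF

Step 1 — Angular frequency: ω = 2π·f = 2π·283 = 1778 rad/s.
Step 2 — Component impedances:
  R: Z = R = 630 Ω
  L: Z = jωL = j·1778·0.00447 = 0 + j7.948 Ω
  C: Z = 1/(jωC) = -j/(ω·C) = 0 - j28.55 Ω
Step 3 — Series combination: Z_total = R + L + C = 630 - j20.6 Ω = 630.3∠-1.9° Ω.

Z = 630 - j20.6 Ω = 630.3∠-1.9° Ω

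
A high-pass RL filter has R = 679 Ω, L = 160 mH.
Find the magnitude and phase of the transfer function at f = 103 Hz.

Step 1 — Angular frequency: ω = 2π·103 = 647.2 rad/s.
Step 2 — Transfer function: H(jω) = jωL/(R + jωL).
Step 3 — Numerator jωL = j·103.5; denominator R + jωL = 679 + j103.5.
Step 4 — H = 0.02273 + j0.149.
Step 5 — Magnitude: |H| = 0.1508 (-16.4 dB); phase: φ = 81.3°.

|H| = 0.1508 (-16.4 dB), φ = 81.3°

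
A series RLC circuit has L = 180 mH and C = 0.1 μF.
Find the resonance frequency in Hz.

Step 1 — Resonance condition Im(Z)=0 gives ω₀ = 1/√(LC).
Step 2 — ω₀ = 1/√(0.18·1e-07) = 7454 rad/s.
Step 3 — f₀ = ω₀/(2π) = 1186 Hz.

f₀ = 1186 Hz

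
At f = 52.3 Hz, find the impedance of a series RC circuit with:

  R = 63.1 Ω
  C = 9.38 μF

Step 1 — Angular frequency: ω = 2π·f = 2π·52.3 = 328.6 rad/s.
Step 2 — Component impedances:
  R: Z = R = 63.1 Ω
  C: Z = 1/(jωC) = -j/(ω·C) = 0 - j324.4 Ω
Step 3 — Series combination: Z_total = R + C = 63.1 - j324.4 Ω = 330.5∠-79.0° Ω.

Z = 63.1 - j324.4 Ω = 330.5∠-79.0° Ω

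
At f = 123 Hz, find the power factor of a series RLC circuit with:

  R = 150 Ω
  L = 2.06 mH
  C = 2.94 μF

Step 1 — Angular frequency: ω = 2π·f = 2π·123 = 772.8 rad/s.
Step 2 — Component impedances:
  R: Z = R = 150 Ω
  L: Z = jωL = j·772.8·0.00206 = 0 + j1.592 Ω
  C: Z = 1/(jωC) = -j/(ω·C) = 0 - j440.1 Ω
Step 3 — Series combination: Z_total = R + L + C = 150 - j438.5 Ω = 463.5∠-71.1° Ω.
Step 4 — Power factor: PF = cos(φ) = Re(Z)/|Z| = 150/463.5 = 0.3236.
Step 5 — Type: Im(Z) = -438.5 ⇒ leading (phase φ = -71.1°).

PF = 0.3236 (leading, φ = -71.1°)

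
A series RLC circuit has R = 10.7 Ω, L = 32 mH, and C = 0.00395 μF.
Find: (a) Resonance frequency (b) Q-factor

Step 1 — Resonance condition Im(Z)=0 gives ω₀ = 1/√(LC).
Step 2 — ω₀ = 1/√(0.032·3.95e-09) = 8.895e+04 rad/s.
Step 3 — f₀ = ω₀/(2π) = 1.416e+04 Hz.
Step 4 — Series Q: Q = ω₀L/R = 8.895e+04·0.032/10.7 = 266.

(a) f₀ = 1.416e+04 Hz  (b) Q = 266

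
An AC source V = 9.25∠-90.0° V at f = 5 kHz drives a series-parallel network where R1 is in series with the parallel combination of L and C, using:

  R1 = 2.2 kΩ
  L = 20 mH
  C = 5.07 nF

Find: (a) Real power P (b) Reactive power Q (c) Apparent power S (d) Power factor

Step 1 — Angular frequency: ω = 2π·f = 2π·5000 = 3.142e+04 rad/s.
Step 2 — Component impedances:
  R1: Z = R = 2200 Ω
  L: Z = jωL = j·3.142e+04·0.02 = 0 + j628.3 Ω
  C: Z = 1/(jωC) = -j/(ω·C) = 0 - j6278 Ω
Step 3 — Parallel branch: L || C = 1/(1/L + 1/C) = 0 + j698.2 Ω.
Step 4 — Series with R1: Z_total = R1 + (L || C) = 2200 + j698.2 Ω = 2308∠17.6° Ω.
Step 5 — Source phasor: V = 9.25∠-90.0° V = 0 - j9.25 V.
Step 6 — Current: I = V / Z = -0.001212 - j0.00382 A = 0.004008∠-107.6° A.
Step 7 — Complex power: S = V·I* = 0.03533 + j0.01121 VA.
Step 8 — Real power: P = Re(S) = 0.03533 W.
Step 9 — Reactive power: Q = Im(S) = 0.01121 VAR.
Step 10 — Apparent power: |S| = 0.03707 VA.
Step 11 — Power factor: PF = P/|S| = 0.9532 (lagging).

(a) P = 0.03533 W  (b) Q = 0.01121 VAR  (c) S = 0.03707 VA  (d) PF = 0.9532 (lagging)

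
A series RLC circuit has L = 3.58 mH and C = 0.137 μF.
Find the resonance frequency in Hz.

Step 1 — Resonance condition Im(Z)=0 gives ω₀ = 1/√(LC).
Step 2 — ω₀ = 1/√(0.00358·1.37e-07) = 4.515e+04 rad/s.
Step 3 — f₀ = ω₀/(2π) = 7187 Hz.

f₀ = 7187 Hz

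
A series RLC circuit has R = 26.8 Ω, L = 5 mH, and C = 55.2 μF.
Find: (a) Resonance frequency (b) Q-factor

Step 1 — Resonance condition Im(Z)=0 gives ω₀ = 1/√(LC).
Step 2 — ω₀ = 1/√(0.005·5.52e-05) = 1903 rad/s.
Step 3 — f₀ = ω₀/(2π) = 302.9 Hz.
Step 4 — Series Q: Q = ω₀L/R = 1903·0.005/26.8 = 0.3551.

(a) f₀ = 302.9 Hz  (b) Q = 0.3551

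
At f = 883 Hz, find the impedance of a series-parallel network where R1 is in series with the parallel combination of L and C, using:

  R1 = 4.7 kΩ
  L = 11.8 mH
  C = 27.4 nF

Step 1 — Angular frequency: ω = 2π·f = 2π·883 = 5548 rad/s.
Step 2 — Component impedances:
  R1: Z = R = 4700 Ω
  L: Z = jωL = j·5548·0.0118 = 0 + j65.47 Ω
  C: Z = 1/(jωC) = -j/(ω·C) = 0 - j6578 Ω
Step 3 — Parallel branch: L || C = 1/(1/L + 1/C) = 0 + j66.13 Ω.
Step 4 — Series with R1: Z_total = R1 + (L || C) = 4700 + j66.13 Ω = 4700∠0.8° Ω.

Z = 4700 + j66.13 Ω = 4700∠0.8° Ω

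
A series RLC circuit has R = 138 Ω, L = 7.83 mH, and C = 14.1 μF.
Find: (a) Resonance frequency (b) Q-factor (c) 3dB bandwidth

Step 1 — Resonance: ω₀ = 1/√(LC) = 1/√(0.00783·1.41e-05) = 3010 rad/s.
Step 2 — f₀ = ω₀/(2π) = 479 Hz.
Step 3 — Series Q: Q = ω₀L/R = 3010·0.00783/138 = 0.1708.
Step 4 — Bandwidth: Δω = ω₀/Q = 1.762e+04 rad/s; BW = Δω/(2π) = 2805 Hz.

(a) f₀ = 479 Hz  (b) Q = 0.1708  (c) BW = 2805 Hz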